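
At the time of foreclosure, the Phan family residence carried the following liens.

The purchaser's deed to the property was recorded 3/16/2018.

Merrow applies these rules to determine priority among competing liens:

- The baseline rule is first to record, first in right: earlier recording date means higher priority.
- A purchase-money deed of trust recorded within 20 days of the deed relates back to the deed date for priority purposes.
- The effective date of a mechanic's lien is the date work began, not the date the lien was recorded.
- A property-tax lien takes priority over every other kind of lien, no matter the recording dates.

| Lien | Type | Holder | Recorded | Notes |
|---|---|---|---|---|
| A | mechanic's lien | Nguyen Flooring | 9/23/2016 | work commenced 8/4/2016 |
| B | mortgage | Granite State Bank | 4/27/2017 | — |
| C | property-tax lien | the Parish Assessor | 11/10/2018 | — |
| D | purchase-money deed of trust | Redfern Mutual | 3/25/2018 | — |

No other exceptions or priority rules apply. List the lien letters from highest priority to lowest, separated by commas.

Adjusting effective dates: A is treated as recorded 8/4/2016, the work-commencement date; D was recorded within the 20-day window, so its effective date is the deed date 3/16/2018.
As a property-tax lien, C is senior to every other lien.
Ordering the rest by effective date: A (8/4/2016), B (4/27/2017), D (3/16/2018).

C, A, B, D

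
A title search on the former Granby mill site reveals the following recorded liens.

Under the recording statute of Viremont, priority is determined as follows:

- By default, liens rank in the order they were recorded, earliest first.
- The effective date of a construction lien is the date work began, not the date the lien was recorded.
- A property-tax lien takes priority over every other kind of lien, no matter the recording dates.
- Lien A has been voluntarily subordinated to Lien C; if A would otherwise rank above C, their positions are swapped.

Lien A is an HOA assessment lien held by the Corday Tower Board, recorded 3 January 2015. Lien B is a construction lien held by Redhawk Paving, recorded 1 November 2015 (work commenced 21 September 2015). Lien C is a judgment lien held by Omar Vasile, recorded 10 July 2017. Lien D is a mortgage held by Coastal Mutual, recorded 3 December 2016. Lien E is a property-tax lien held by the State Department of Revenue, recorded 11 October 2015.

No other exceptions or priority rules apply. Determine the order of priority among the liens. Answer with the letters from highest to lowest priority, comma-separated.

E, C, B, D, A

Effective dates: B is treated as recorded 21 September 2015, the work-commencement date.
E is a property-tax lien, so it outranks all other liens regardless of date.
Among the remaining liens, by effective date: A (3 January 2015), B (21 September 2015), D (3 December 2016), C (10 July 2017).
A is senior to C before the subordination, so the two trade places.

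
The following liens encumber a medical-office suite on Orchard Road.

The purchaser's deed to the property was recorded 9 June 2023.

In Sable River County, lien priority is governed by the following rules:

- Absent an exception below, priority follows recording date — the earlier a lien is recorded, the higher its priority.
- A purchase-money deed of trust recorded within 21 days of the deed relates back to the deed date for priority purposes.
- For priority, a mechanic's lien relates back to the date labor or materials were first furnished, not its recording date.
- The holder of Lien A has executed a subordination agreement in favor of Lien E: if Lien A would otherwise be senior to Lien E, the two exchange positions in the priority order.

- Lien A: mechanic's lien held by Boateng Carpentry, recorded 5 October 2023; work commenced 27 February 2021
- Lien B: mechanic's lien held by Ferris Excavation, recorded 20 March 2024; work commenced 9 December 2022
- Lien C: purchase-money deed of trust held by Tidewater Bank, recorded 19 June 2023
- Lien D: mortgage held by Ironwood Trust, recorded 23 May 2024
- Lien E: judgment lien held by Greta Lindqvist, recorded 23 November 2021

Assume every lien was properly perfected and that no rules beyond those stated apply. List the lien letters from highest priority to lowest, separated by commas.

Effective dates after the stated exceptions: A is treated as recorded 27 February 2021, the work-commencement date; B is treated as recorded 9 December 2022, the work-commencement date; C was recorded within the 21-day window, so its effective date is the deed date 9 June 2023.
By effective date: A (27 February 2021), E (23 November 2021), B (9 December 2022), C (9 June 2023), D (23 May 2024).
Because A would otherwise rank above E, the subordination swaps them.

E, A, B, C, D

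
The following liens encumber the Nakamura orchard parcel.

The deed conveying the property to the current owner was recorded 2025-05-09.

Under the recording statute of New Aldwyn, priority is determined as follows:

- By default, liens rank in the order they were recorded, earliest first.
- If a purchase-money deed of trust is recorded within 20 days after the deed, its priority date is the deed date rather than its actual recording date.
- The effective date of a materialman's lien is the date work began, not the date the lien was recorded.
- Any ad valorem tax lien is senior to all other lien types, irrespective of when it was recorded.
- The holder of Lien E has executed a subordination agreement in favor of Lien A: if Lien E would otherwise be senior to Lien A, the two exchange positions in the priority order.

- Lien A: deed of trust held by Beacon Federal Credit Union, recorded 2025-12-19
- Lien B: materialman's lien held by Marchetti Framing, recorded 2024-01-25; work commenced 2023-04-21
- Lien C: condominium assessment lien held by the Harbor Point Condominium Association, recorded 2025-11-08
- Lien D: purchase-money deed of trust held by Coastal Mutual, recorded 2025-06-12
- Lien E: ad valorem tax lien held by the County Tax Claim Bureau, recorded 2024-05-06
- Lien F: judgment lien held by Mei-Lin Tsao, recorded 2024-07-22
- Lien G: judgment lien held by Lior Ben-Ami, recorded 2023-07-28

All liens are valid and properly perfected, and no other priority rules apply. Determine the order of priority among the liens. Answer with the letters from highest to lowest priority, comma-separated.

A, B, G, F, D, C, E

First, effective dates: B relates back to 2023-04-21 (work commenced); D was recorded 34 days after the deed, outside the 20-day window, so it keeps its recording date.
E is an ad valorem tax lien and takes priority over every other lien.
Ordering the rest by effective date: B (2023-04-21), G (2023-07-28), F (2024-07-22), D (2025-06-12), C (2025-11-08), A (2025-12-19).
E would otherwise be senior to A, so under the subordination agreement E and A exchange positions.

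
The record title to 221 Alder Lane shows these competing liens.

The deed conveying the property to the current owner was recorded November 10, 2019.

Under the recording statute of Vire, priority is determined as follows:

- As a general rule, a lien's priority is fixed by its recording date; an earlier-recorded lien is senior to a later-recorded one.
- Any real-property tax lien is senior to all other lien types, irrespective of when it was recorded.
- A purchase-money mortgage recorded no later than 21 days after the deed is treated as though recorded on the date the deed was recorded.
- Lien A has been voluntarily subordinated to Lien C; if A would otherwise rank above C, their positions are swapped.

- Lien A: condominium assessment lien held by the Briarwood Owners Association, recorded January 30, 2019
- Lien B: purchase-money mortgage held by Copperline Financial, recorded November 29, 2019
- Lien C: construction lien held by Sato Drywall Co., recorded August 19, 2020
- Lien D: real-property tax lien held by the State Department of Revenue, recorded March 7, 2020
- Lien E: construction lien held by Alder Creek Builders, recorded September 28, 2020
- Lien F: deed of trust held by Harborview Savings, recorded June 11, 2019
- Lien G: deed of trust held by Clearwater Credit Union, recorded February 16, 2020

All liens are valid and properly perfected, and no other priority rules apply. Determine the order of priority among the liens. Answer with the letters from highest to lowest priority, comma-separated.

D, C, F, B, G, A, E

Effective dates after the stated exceptions: B relates back to the deed date November 10, 2019.
As a real-property tax lien, D is senior to every other lien.
Among the remaining liens, by effective date: A (January 30, 2019), F (June 11, 2019), B (November 10, 2019), G (February 16, 2020), C (August 19, 2020), E (September 28, 2020).
A would otherwise be senior to C, so under the subordination agreement A and C exchange positions.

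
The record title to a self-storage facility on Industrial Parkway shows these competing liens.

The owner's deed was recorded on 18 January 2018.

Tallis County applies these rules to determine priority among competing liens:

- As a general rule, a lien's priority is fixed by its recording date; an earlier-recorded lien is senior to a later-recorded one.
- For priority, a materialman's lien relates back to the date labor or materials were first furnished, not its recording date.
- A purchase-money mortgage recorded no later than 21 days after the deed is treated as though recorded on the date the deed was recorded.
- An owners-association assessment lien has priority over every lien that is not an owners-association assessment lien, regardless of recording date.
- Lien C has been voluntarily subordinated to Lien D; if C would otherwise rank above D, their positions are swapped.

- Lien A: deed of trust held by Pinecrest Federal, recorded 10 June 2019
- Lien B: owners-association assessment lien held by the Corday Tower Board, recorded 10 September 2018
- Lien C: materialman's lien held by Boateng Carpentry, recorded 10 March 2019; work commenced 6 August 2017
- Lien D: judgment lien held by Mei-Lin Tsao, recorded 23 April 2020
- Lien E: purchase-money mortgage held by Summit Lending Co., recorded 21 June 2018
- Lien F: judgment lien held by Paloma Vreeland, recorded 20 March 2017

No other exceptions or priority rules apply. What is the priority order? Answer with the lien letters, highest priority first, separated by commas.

First, effective dates: C's effective date is 6 August 2017, when work began; E missed the 21-day window (154 days after the deed), so its recording date stands.
As an owners-association assessment lien, B is senior to every other lien.
The other liens, earliest effective date first: F (20 March 2017), C (6 August 2017), E (21 June 2018), A (10 June 2019), D (23 April 2020).
The subordination applies — C was senior to D — so C and D swap.

B, F, D, E, A, C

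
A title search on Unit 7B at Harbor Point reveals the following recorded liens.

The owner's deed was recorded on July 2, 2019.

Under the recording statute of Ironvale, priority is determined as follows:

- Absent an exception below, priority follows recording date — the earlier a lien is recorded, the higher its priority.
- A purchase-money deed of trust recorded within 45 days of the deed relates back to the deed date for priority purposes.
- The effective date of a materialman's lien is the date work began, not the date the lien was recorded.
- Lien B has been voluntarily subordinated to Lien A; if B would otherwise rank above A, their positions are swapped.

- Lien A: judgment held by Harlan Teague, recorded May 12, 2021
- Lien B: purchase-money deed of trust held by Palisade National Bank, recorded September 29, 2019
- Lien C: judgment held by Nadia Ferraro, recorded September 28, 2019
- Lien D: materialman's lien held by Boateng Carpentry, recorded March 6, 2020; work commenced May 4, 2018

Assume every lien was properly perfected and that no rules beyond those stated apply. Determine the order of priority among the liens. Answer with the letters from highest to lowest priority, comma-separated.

D, C, A, B

First, effective dates: B was recorded 89 days after the deed, outside the 45-day window, so it keeps its recording date; D relates back to May 4, 2018 (work commenced).
Ordering by effective date: D (May 4, 2018), C (September 28, 2019), B (September 29, 2019), A (May 12, 2021).
Because B would otherwise rank above A, the subordination swaps them.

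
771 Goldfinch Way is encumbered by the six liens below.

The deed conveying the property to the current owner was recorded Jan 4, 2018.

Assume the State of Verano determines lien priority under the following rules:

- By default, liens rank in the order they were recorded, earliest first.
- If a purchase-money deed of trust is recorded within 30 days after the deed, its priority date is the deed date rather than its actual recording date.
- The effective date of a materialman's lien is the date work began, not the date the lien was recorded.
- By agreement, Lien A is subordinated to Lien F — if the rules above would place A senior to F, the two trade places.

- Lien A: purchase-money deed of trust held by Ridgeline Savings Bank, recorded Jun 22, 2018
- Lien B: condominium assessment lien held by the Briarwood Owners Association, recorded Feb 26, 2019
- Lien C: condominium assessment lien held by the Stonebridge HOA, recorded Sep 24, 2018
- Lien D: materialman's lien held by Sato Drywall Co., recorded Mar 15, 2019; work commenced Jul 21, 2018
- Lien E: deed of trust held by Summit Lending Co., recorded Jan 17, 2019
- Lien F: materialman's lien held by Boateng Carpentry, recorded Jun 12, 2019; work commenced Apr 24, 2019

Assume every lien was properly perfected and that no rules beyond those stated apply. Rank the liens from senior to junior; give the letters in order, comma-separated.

Effective dates after the stated exceptions: A was recorded 169 days after the deed — beyond 30 days — so no relation-back applies; D is treated as recorded Jul 21, 2018, the work-commencement date; F is treated as recorded Apr 24, 2019, the work-commencement date.
By effective date, earliest first: A (Jun 22, 2018), D (Jul 21, 2018), C (Sep 24, 2018), E (Jan 17, 2019), B (Feb 26, 2019), F (Apr 24, 2019).
Because A would otherwise rank above F, the subordination swaps them.

F, D, C, E, B, A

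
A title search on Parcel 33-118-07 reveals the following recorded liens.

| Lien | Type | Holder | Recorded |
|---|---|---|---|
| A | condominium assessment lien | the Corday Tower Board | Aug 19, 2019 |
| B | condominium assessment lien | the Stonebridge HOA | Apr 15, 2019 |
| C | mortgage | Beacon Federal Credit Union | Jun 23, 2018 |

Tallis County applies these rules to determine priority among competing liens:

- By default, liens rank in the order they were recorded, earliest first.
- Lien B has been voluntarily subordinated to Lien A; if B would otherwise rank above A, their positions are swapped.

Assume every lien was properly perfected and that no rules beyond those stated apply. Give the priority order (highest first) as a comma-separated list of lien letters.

C, A, B

Sorted by effective date: C (Jun 23, 2018), B (Apr 15, 2019), A (Aug 19, 2019).
The subordination applies — B was senior to A — so B and A swap.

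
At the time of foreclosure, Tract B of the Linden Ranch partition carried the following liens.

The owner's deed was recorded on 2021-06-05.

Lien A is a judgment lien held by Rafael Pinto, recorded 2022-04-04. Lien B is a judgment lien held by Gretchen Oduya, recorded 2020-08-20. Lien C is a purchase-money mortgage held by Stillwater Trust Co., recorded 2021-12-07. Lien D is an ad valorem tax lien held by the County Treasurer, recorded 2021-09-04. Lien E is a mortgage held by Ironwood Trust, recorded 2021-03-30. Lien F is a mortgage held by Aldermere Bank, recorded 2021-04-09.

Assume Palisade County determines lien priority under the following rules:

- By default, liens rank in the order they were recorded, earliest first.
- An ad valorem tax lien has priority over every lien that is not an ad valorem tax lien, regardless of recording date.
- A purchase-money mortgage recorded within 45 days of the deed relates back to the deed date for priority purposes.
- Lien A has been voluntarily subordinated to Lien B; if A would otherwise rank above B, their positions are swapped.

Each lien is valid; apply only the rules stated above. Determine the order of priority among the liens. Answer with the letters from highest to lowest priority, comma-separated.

D, B, E, F, C, A

Effective dates: C missed the 45-day window (185 days after the deed), so its recording date stands.
As an ad valorem tax lien, D is senior to every other lien.
Remaining liens by effective date: B (2020-08-20), E (2021-03-30), F (2021-04-09), C (2021-12-07), A (2022-04-04).
Since A is not senior to B, the subordination leaves the order unchanged.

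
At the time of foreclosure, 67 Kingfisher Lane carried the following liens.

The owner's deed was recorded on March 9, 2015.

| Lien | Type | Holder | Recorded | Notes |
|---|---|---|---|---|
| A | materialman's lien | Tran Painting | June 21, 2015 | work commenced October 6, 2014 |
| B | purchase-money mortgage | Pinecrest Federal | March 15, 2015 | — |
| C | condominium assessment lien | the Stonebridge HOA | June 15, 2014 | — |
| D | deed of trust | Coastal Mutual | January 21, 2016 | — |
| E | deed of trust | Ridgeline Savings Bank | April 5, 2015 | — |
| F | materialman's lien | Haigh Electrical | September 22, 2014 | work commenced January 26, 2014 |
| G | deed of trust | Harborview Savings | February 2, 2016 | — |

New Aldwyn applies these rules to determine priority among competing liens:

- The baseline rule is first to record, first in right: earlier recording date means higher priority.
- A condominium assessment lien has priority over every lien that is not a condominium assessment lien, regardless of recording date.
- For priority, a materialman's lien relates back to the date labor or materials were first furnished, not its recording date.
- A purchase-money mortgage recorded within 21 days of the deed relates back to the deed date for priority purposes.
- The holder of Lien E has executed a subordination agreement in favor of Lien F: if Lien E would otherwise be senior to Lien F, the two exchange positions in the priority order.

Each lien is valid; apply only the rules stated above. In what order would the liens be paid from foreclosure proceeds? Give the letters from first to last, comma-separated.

C, F, A, B, E, D, G

First, effective dates: A's effective date is October 6, 2014, when work began; B was recorded within the 21-day window, so its effective date is the deed date March 9, 2015; F relates back to January 26, 2014 (work commenced).
C is a condominium assessment lien and takes priority over every other lien.
Ordering the rest by effective date: F (January 26, 2014), A (October 6, 2014), B (March 9, 2015), E (April 5, 2015), D (January 21, 2016), G (February 2, 2016).
E is already junior to F, so the subordination agreement changes nothing.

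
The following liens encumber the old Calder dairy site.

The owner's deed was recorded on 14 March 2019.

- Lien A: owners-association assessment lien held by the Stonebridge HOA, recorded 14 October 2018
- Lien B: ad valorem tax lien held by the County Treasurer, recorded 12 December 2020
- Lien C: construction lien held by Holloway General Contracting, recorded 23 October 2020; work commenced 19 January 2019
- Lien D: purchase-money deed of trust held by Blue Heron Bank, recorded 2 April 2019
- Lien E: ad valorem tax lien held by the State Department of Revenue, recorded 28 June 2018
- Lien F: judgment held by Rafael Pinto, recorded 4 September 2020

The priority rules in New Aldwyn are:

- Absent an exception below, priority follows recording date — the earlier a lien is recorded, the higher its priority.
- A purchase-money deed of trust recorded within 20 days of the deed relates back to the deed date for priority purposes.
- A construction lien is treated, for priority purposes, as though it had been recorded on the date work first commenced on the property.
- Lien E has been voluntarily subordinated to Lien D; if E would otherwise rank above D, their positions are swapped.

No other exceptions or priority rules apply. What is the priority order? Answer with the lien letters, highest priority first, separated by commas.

D, A, C, E, F, B

Effective dates: C is treated as recorded 19 January 2019, the work-commencement date; D's effective date is the deed date, 14 March 2019.
Sorted by effective date: E (28 June 2018), A (14 October 2018), C (19 January 2019), D (14 March 2019), F (4 September 2020), B (12 December 2020).
The subordination applies — E was senior to D — so E and D swap.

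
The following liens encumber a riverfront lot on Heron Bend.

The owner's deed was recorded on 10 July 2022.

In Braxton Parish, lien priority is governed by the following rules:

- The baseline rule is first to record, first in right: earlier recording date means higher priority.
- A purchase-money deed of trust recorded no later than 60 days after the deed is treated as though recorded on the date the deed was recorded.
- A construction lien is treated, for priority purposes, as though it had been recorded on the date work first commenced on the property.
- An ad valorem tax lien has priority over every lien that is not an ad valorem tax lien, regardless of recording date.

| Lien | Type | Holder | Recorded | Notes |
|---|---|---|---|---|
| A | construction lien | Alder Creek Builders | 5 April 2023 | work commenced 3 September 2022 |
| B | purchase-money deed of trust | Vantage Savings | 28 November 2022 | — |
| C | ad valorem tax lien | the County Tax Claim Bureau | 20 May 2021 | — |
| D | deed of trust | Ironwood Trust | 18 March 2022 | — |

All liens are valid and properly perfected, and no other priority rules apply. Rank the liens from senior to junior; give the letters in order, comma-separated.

Adjusting effective dates: A is treated as recorded 3 September 2022, the work-commencement date; B missed the 60-day window (141 days after the deed), so its recording date stands.
C, as an ad valorem tax lien, has superpriority and ranks first.
The other liens, earliest effective date first: D (18 March 2022), A (3 September 2022), B (28 November 2022).

C, D, A, B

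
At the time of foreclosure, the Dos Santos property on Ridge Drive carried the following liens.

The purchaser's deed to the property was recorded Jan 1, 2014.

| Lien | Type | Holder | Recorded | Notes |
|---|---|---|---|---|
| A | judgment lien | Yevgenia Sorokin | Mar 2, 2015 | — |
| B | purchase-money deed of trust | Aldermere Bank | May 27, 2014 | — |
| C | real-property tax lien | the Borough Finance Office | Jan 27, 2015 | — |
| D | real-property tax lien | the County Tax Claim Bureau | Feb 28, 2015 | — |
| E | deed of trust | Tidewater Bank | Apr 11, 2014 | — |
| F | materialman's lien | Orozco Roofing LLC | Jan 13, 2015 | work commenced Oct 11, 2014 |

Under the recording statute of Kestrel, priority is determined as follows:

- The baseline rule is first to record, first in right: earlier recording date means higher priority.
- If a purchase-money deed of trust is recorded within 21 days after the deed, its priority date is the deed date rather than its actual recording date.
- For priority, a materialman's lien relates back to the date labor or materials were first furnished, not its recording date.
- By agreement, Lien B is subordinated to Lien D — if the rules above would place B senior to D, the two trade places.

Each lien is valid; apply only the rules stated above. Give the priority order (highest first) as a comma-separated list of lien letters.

E, D, F, C, B, A

First, effective dates: B was recorded 146 days after the deed — beyond 21 days — so no relation-back applies; F's effective date is Oct 11, 2014, when work began.
By effective date, earliest first: E (Apr 11, 2014), B (May 27, 2014), F (Oct 11, 2014), C (Jan 27, 2015), D (Feb 28, 2015), A (Mar 2, 2015).
The subordination applies — B was senior to D — so B and D swap.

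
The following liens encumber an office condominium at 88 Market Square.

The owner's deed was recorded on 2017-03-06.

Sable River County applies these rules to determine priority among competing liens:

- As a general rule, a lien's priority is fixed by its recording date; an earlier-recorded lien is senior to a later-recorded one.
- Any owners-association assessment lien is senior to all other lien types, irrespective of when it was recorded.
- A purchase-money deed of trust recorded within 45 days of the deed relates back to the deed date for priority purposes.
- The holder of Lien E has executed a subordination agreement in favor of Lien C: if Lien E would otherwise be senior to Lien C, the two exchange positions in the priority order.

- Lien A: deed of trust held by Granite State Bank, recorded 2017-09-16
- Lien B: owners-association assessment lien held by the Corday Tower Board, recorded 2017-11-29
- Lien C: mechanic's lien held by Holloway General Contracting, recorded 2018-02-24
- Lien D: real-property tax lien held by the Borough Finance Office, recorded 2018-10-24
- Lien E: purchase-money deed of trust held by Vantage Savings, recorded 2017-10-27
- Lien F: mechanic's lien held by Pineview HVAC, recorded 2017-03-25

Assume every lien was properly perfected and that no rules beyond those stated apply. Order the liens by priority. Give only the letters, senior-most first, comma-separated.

First, effective dates: E was recorded 235 days after the deed, outside the 45-day window, so it keeps its recording date.
B is an owners-association assessment lien and takes priority over every other lien.
Among the remaining liens, by effective date: F (2017-03-25), A (2017-09-16), E (2017-10-27), C (2018-02-24), D (2018-10-24).
E would otherwise be senior to C, so under the subordination agreement E and C exchange positions.

B, F, A, C, E, D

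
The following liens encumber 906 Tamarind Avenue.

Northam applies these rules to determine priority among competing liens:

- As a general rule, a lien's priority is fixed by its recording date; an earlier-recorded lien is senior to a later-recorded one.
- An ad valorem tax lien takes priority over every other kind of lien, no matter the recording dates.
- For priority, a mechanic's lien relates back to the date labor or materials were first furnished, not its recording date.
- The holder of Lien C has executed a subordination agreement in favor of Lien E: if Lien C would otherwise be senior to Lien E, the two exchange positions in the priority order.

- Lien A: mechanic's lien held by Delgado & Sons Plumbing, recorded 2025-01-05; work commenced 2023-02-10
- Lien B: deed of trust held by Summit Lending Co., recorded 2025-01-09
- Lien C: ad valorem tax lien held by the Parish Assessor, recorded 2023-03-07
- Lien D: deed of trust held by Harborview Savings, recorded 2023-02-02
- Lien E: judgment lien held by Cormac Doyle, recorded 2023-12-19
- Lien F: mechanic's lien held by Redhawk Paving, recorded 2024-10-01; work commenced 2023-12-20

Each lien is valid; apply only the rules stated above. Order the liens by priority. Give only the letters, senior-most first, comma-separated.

Adjusting effective dates: A's effective date is 2023-02-10, when work began; F relates back to 2023-12-20 (work commenced).
C is an ad valorem tax lien, so it outranks all other liens regardless of date.
Remaining liens by effective date: D (2023-02-02), A (2023-02-10), E (2023-12-19), F (2023-12-20), B (2025-01-09).
C would otherwise be senior to E, so under the subordination agreement C and E exchange positions.

E, D, A, C, F, B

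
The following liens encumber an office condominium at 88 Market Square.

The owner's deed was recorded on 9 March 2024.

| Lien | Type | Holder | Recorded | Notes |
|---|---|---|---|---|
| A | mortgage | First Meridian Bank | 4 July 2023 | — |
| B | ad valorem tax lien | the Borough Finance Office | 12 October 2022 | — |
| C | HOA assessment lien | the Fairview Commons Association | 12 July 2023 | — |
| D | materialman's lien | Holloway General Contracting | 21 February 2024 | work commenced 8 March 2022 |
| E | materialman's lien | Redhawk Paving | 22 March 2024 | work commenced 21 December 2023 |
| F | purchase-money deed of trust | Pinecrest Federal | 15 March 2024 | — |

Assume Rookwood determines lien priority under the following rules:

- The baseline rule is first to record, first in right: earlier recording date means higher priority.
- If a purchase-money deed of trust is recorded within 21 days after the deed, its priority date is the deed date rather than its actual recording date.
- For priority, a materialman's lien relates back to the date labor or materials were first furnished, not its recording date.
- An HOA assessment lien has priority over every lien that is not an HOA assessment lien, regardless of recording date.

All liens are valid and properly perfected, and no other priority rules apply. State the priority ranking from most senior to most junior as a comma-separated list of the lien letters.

Effective dates: D relates back to 8 March 2022 (work commenced); E relates back to 21 December 2023 (work commenced); F relates back to the deed date 9 March 2024.
C is an HOA assessment lien, so it outranks all other liens regardless of date.
Among the remaining liens, by effective date: D (8 March 2022), B (12 October 2022), A (4 July 2023), E (21 December 2023), F (9 March 2024).

C, D, B, A, E, F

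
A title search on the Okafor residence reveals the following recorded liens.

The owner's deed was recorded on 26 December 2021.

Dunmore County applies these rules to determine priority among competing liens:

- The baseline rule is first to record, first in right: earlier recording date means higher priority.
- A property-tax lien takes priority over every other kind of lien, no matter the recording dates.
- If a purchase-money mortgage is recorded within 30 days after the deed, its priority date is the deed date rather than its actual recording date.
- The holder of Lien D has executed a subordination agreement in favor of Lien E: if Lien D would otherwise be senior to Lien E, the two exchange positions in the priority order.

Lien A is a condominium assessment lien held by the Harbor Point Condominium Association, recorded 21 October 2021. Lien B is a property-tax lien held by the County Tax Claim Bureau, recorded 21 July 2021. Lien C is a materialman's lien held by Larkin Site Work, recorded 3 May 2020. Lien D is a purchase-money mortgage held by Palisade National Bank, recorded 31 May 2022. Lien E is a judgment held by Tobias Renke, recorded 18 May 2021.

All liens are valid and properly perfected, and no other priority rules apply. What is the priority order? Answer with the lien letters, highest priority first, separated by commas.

B, C, E, A, D

Effective dates after the stated exceptions: D missed the 30-day window (156 days after the deed), so its recording date stands.
B, as a property-tax lien, has superpriority and ranks first.
Among the remaining liens, by effective date: C (3 May 2020), E (18 May 2021), A (21 October 2021), D (31 May 2022).
Since D is not senior to E, the subordination leaves the order unchanged.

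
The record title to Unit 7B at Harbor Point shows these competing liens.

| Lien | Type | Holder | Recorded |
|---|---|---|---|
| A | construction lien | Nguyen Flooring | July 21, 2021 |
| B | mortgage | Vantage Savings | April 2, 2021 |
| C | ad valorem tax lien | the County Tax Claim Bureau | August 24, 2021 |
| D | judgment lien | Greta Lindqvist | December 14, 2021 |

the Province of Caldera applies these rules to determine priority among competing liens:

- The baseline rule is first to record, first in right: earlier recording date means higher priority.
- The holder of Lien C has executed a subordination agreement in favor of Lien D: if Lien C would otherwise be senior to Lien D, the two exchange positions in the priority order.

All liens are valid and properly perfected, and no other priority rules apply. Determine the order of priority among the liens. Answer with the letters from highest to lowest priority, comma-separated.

B, A, D, C

Ordering by effective date: B (April 2, 2021), A (July 21, 2021), C (August 24, 2021), D (December 14, 2021).
The subordination applies — C was senior to D — so C and D swap.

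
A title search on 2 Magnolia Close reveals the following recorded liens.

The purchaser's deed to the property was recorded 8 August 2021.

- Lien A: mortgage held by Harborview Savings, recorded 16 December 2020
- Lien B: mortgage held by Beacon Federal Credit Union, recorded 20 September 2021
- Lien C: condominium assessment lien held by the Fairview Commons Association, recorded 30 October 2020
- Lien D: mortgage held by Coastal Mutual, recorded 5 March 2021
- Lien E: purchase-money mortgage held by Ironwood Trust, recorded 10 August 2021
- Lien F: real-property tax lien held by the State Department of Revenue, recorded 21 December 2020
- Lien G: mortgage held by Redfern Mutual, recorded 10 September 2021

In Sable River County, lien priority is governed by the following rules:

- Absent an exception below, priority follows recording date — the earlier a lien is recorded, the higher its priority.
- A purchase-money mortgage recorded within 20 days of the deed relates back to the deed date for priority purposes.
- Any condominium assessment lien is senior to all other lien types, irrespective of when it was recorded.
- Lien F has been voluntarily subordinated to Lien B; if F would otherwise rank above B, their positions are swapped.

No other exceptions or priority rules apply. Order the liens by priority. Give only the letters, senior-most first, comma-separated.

C, A, B, D, E, G, F

Effective dates after the stated exceptions: E's effective date is the deed date, 8 August 2021.
As a condominium assessment lien, C is senior to every other lien.
Among the remaining liens, by effective date: A (16 December 2020), F (21 December 2020), D (5 March 2021), E (8 August 2021), G (10 September 2021), B (20 September 2021).
F is senior to B before the subordination, so the two trade places.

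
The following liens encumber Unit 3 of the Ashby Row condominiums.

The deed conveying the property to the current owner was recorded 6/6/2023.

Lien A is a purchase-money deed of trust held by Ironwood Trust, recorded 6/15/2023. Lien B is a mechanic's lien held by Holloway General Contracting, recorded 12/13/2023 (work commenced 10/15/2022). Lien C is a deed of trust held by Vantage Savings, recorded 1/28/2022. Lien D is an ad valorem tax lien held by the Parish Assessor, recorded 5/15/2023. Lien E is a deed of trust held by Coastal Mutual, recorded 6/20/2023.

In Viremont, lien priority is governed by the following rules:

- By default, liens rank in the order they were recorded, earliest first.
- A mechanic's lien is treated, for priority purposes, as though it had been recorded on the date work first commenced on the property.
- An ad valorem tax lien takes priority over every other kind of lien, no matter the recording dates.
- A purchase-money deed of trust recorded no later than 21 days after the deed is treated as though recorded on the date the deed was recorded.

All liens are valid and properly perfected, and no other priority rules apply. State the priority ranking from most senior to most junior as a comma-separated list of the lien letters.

D, C, B, A, E

Effective dates: A was recorded within the 21-day window, so its effective date is the deed date 6/6/2023; B relates back to 10/15/2022 (work commenced).
D, as an ad valorem tax lien, has superpriority and ranks first.
Among the remaining liens, by effective date: C (1/28/2022), B (10/15/2022), A (6/6/2023), E (6/20/2023).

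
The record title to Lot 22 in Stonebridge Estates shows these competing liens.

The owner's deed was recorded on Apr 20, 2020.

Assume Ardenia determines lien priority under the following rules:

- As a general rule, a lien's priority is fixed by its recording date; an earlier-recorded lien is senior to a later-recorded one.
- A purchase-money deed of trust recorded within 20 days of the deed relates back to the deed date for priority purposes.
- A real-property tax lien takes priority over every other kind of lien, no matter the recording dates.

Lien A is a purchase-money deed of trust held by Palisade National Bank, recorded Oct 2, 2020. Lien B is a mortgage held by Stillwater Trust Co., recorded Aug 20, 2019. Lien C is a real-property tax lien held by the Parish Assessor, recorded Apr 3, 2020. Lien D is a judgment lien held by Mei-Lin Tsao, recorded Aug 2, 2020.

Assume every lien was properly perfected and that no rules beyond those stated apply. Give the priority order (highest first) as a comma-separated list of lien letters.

C, B, D, A

Effective dates after the stated exceptions: A missed the 20-day window (165 days after the deed), so its recording date stands.
As a real-property tax lien, C is senior to every other lien.
Ordering the rest by effective date: B (Aug 20, 2019), D (Aug 2, 2020), A (Oct 2, 2020).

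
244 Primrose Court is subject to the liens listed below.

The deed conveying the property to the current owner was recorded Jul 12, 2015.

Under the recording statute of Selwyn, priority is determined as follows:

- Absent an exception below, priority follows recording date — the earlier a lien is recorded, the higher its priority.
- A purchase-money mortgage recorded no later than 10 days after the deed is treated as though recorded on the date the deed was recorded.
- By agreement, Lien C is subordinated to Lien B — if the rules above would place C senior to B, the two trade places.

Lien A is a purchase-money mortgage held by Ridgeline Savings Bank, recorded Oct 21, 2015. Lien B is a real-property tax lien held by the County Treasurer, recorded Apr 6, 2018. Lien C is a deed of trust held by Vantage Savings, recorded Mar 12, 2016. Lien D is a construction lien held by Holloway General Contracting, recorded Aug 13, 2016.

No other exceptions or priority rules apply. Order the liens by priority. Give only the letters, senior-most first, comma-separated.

A, B, D, C

Adjusting effective dates: A was recorded 101 days after the deed, outside the 10-day window, so it keeps its recording date.
Sorted by effective date: A (Oct 21, 2015), C (Mar 12, 2016), D (Aug 13, 2016), B (Apr 6, 2018).
C would otherwise be senior to B, so under the subordination agreement C and B exchange positions.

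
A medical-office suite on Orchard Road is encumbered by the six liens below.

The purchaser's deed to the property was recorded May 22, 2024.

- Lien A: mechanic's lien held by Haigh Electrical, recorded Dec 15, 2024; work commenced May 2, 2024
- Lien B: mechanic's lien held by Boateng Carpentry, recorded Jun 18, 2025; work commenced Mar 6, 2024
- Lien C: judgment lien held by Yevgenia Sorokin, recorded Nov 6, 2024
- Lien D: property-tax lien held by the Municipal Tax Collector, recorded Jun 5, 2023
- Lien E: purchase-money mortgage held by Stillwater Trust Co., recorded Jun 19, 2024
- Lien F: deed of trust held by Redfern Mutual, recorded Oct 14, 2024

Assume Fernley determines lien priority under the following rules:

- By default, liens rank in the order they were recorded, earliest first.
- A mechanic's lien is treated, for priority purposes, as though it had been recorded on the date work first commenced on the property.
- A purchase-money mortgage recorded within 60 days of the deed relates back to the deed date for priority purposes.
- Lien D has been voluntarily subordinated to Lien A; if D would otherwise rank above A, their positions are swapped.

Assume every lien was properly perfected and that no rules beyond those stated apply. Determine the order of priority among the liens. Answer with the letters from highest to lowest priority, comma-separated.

A, B, D, E, F, C

Adjusting effective dates: A is treated as recorded May 2, 2024, the work-commencement date; B is treated as recorded Mar 6, 2024, the work-commencement date; E relates back to the deed date May 22, 2024.
Ordering by effective date: D (Jun 5, 2023), B (Mar 6, 2024), A (May 2, 2024), E (May 22, 2024), F (Oct 14, 2024), C (Nov 6, 2024).
Because D would otherwise rank above A, the subordination swaps them.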